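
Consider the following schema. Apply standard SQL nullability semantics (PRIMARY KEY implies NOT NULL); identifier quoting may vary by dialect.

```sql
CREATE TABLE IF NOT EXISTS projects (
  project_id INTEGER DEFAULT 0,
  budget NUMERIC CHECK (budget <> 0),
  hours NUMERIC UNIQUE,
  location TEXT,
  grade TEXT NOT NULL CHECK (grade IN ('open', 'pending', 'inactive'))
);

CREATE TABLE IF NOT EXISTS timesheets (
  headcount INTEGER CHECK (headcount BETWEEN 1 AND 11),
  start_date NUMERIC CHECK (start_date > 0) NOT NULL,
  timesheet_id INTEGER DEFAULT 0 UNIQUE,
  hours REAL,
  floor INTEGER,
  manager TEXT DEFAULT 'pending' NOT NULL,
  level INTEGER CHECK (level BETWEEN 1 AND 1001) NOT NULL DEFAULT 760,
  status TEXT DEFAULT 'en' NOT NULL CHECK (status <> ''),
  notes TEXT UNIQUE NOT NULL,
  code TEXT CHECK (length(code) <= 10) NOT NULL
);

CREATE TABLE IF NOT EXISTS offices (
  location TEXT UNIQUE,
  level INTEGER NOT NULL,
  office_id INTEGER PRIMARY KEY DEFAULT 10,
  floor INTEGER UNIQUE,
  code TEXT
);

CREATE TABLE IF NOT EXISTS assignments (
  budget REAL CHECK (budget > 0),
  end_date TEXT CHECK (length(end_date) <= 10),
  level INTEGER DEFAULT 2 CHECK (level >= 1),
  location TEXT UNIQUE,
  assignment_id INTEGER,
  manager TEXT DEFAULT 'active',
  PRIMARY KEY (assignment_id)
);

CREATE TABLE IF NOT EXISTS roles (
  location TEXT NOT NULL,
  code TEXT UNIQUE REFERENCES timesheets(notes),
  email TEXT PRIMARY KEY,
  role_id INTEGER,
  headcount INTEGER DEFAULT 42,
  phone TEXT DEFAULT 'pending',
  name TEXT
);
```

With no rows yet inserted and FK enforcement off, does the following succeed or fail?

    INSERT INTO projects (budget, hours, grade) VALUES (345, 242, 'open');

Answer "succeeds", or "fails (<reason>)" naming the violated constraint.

NOT NULL columns: grade is supplied.
CHECK constraints: 345 satisfies (budget <> 0); 'open' satisfies (grade IN ('open', 'pending', 'inactive')).
No constraint is violated.

succeeds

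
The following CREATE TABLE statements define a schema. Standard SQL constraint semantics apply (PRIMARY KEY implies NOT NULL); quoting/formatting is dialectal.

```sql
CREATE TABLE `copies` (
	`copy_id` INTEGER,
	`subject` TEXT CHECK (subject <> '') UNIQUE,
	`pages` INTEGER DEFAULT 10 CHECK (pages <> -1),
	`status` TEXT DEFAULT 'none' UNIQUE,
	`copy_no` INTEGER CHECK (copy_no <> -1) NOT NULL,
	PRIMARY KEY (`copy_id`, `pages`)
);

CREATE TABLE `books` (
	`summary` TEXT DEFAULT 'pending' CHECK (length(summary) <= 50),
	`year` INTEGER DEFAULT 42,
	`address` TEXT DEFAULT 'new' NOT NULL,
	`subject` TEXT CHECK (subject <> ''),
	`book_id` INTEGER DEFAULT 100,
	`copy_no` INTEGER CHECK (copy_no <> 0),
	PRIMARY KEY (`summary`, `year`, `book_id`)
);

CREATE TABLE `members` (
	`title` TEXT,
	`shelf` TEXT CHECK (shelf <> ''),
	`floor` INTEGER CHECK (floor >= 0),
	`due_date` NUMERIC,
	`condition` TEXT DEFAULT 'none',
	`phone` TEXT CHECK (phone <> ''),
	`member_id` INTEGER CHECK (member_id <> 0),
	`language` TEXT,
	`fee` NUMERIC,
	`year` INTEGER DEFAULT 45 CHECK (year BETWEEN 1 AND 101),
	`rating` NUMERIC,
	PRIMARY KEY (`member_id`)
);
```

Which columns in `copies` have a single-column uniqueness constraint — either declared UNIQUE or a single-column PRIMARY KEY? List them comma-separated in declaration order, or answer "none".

- copy_id: part of a composite PRIMARY KEY — only the tuple is unique, not this column on its own.
- subject: declared UNIQUE → unique.
- pages: part of a composite PRIMARY KEY — only the tuple is unique, not this column on its own.
- status: declared UNIQUE → unique.
- copy_no: no UNIQUE or single-column PK constraint.

subject, status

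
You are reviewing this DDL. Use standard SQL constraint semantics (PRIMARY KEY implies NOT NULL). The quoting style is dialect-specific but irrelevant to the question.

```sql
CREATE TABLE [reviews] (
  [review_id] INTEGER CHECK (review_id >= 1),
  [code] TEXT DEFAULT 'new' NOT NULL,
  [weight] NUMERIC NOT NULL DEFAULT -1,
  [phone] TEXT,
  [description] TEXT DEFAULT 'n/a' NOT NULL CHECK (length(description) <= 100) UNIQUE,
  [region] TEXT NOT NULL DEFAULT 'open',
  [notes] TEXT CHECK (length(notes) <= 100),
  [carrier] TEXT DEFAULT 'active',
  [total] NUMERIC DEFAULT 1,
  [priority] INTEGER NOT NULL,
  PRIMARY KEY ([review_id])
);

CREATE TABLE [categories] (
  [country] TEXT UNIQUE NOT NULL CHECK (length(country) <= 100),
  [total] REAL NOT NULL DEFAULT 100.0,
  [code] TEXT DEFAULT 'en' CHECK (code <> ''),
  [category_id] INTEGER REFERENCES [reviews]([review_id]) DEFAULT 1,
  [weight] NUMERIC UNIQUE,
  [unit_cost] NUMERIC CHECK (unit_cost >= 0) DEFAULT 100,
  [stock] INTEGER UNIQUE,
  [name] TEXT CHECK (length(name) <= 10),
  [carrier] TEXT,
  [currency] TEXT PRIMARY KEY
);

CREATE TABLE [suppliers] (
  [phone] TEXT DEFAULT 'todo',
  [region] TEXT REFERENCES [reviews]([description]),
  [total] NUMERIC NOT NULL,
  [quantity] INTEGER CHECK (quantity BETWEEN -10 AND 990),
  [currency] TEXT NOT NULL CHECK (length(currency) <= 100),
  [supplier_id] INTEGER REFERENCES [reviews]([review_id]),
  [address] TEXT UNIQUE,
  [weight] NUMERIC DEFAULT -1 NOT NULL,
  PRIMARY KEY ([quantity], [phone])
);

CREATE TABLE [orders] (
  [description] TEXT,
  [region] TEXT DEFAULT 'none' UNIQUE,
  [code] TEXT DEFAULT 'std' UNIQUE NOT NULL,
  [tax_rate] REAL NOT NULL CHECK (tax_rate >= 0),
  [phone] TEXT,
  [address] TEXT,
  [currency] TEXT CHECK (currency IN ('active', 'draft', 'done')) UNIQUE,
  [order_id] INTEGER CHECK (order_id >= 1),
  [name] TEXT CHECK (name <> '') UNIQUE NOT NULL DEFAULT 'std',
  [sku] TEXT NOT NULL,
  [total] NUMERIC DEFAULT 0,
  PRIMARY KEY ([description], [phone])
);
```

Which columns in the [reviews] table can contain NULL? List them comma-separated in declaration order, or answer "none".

- review_id: part of the PRIMARY KEY, which implies NOT NULL → not nullable.
- code: declared NOT NULL → not nullable.
- weight: declared NOT NULL → not nullable.
- phone: no NOT NULL constraint applies → nullable.
- description: declared NOT NULL → not nullable.
- region: declared NOT NULL → not nullable.
- notes: CHECK does not forbid NULL (a CHECK constraint passes when its expression is NULL) → nullable.
- carrier: DEFAULT only fills an omitted column; an explicit NULL is still allowed → nullable.
- total: DEFAULT only fills an omitted column; an explicit NULL is still allowed → nullable.
- priority: declared NOT NULL → not nullable.

phone, notes, carrier, total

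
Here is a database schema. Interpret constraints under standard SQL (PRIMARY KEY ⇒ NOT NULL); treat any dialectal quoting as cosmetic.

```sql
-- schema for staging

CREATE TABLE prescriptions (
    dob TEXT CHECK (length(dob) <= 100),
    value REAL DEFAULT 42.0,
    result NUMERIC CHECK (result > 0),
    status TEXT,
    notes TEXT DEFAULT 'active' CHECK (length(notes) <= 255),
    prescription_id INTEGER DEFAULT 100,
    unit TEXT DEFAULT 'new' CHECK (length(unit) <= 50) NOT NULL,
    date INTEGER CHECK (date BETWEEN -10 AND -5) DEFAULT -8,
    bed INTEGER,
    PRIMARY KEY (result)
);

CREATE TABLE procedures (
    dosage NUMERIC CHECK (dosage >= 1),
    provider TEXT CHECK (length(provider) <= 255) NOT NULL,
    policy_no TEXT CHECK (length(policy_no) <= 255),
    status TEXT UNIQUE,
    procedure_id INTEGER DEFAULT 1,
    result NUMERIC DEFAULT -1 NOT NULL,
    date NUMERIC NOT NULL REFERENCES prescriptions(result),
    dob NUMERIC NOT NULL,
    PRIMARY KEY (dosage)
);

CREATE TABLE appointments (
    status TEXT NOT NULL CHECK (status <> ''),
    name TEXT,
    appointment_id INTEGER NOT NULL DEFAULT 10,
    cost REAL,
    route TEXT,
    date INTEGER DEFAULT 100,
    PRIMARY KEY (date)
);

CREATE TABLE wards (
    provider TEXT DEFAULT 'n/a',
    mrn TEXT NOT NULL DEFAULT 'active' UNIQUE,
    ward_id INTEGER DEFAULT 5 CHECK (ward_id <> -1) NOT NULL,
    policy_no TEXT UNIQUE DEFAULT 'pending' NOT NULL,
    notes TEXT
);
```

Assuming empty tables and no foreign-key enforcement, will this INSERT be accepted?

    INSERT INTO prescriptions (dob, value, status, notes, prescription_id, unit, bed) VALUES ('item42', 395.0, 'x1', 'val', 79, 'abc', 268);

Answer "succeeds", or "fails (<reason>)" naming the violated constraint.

result is omitted from the column list and has no DEFAULT, so it would receive NULL.
But result is part of the PRIMARY KEY (implied NOT NULL).

fails (NOT NULL on result)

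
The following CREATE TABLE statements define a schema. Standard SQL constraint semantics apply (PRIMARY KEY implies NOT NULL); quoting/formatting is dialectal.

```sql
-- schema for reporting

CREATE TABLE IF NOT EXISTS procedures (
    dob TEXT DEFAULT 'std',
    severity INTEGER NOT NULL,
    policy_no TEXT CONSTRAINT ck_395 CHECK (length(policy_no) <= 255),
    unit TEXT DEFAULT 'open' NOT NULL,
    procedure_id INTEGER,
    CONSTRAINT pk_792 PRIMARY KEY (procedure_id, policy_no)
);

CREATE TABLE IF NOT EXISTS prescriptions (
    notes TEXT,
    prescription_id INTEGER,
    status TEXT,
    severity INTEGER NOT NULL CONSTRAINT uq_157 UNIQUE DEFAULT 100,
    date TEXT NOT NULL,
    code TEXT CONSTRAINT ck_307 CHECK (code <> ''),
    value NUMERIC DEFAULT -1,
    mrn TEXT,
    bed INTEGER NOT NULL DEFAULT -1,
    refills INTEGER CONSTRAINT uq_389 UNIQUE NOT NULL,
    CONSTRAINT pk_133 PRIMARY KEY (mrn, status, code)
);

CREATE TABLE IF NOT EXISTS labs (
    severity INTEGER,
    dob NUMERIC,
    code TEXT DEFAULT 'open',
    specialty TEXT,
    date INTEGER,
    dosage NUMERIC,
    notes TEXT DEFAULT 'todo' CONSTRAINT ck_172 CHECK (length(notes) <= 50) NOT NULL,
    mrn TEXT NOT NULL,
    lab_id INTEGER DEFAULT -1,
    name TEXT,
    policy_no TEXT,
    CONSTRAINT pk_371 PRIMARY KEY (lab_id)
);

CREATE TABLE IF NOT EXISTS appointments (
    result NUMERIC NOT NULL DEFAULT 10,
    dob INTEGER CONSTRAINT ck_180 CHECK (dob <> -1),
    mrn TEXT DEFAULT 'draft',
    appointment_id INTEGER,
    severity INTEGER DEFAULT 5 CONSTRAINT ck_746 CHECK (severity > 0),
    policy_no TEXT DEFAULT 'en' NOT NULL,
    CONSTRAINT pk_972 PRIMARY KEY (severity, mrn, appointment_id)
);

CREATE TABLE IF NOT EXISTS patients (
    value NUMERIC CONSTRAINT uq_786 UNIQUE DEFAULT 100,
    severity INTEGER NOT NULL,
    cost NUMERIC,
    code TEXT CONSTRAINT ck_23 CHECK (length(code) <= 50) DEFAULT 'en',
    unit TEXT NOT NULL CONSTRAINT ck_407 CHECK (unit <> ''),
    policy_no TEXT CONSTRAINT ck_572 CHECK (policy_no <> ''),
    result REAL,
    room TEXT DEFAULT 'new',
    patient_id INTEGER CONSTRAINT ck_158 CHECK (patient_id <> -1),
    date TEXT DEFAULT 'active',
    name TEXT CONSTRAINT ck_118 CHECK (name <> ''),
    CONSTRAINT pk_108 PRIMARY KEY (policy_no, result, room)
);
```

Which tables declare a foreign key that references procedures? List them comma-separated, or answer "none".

No REFERENCES clause anywhere in the schema names procedures.

none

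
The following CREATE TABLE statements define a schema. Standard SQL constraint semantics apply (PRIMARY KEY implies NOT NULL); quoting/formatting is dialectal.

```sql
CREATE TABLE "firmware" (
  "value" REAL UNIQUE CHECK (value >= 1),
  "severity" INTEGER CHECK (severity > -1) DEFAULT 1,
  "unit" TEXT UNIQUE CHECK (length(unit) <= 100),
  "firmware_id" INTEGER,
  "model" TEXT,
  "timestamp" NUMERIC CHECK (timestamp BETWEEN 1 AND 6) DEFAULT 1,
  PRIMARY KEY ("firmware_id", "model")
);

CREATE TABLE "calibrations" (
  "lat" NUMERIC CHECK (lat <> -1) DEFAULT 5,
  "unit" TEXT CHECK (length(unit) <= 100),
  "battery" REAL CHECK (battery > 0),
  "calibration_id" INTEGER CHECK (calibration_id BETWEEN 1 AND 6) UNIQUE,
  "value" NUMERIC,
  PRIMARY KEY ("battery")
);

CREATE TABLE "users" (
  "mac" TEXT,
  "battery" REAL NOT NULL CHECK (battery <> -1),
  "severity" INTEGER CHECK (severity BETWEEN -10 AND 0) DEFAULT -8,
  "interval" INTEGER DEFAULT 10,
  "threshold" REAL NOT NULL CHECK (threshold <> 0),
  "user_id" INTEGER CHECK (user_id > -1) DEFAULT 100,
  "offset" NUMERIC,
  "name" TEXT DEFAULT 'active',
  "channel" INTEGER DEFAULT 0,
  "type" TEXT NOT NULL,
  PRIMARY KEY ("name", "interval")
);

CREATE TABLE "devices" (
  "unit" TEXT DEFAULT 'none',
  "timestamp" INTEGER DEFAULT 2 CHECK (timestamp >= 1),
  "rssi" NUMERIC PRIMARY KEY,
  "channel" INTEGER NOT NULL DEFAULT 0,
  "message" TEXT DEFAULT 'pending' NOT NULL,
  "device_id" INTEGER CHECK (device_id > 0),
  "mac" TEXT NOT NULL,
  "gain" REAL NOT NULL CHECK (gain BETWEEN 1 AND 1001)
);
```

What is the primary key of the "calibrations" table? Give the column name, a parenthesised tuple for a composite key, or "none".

battery

battery is declared PRIMARY KEY as a table-level PRIMARY KEY clause.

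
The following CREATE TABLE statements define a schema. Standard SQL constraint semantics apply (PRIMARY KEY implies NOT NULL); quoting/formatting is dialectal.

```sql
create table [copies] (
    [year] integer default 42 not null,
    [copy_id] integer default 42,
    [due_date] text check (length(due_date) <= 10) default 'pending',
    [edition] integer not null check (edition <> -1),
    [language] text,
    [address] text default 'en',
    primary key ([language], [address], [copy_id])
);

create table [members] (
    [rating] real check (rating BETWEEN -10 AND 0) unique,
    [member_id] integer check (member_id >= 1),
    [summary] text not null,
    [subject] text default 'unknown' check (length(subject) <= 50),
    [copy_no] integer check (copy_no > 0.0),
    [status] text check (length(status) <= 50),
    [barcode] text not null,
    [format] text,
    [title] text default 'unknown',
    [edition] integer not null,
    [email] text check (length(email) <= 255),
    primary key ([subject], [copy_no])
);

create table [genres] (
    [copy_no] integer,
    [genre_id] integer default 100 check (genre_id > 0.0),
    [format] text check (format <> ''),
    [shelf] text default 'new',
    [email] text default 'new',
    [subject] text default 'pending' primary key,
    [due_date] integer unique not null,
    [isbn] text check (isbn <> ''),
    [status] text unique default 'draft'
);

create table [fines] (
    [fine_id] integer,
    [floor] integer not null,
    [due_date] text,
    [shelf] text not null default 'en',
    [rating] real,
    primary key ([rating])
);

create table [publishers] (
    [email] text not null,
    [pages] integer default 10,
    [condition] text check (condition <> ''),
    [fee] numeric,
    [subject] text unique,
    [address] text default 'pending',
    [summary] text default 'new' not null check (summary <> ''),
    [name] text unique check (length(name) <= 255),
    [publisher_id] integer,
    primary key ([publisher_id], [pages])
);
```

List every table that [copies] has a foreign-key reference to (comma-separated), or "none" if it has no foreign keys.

none

No column in copies has a REFERENCES clause.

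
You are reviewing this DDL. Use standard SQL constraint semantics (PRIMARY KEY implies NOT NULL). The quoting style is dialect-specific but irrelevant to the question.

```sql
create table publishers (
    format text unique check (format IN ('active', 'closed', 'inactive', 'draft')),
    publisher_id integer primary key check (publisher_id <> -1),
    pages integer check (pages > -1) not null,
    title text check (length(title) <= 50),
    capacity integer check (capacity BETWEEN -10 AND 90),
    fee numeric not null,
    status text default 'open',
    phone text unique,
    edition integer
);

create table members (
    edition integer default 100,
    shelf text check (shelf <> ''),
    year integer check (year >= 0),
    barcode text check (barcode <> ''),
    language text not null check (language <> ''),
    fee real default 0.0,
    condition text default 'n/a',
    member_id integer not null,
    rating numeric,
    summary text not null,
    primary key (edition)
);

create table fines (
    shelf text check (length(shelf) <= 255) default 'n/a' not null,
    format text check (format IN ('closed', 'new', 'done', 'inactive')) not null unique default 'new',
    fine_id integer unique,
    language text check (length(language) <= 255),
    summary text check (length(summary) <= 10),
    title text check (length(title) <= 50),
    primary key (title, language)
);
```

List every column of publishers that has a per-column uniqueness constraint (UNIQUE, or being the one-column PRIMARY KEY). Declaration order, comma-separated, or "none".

- format: declared UNIQUE → unique.
- publisher_id: single-column PRIMARY KEY → unique.
- pages: no UNIQUE or single-column PK constraint.
- title: no UNIQUE or single-column PK constraint.
- capacity: no UNIQUE or single-column PK constraint.
- fee: no UNIQUE or single-column PK constraint.
- status: no UNIQUE or single-column PK constraint.
- phone: declared UNIQUE → unique.
- edition: no UNIQUE or single-column PK constraint.

format, publisher_id, phone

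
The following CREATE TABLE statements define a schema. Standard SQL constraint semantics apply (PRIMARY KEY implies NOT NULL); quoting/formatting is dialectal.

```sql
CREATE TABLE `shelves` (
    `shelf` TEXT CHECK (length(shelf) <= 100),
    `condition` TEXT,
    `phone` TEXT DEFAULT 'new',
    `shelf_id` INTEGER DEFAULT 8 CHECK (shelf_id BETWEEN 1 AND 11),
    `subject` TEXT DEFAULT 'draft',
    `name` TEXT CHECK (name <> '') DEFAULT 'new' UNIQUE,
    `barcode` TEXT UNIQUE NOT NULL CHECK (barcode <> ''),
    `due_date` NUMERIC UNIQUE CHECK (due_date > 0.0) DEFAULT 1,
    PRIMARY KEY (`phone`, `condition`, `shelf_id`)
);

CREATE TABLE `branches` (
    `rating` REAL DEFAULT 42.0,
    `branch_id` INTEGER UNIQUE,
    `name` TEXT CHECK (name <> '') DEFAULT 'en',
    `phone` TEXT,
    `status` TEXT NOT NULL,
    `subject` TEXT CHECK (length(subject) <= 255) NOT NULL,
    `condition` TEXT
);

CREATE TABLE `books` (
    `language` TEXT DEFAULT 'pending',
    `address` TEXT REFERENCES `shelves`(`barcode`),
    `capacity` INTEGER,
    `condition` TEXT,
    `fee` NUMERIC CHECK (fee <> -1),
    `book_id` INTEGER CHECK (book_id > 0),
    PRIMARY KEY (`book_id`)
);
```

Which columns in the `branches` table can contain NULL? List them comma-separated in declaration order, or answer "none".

rating, branch_id, name, phone, condition

- rating: DEFAULT only fills an omitted column; an explicit NULL is still allowed → nullable.
- branch_id: UNIQUE does not imply NOT NULL → nullable.
- name: CHECK does not forbid NULL (a CHECK constraint passes when its expression is NULL) → nullable.
- phone: no NOT NULL constraint applies → nullable.
- status: declared NOT NULL → not nullable.
- subject: declared NOT NULL → not nullable.
- condition: no NOT NULL constraint applies → nullable.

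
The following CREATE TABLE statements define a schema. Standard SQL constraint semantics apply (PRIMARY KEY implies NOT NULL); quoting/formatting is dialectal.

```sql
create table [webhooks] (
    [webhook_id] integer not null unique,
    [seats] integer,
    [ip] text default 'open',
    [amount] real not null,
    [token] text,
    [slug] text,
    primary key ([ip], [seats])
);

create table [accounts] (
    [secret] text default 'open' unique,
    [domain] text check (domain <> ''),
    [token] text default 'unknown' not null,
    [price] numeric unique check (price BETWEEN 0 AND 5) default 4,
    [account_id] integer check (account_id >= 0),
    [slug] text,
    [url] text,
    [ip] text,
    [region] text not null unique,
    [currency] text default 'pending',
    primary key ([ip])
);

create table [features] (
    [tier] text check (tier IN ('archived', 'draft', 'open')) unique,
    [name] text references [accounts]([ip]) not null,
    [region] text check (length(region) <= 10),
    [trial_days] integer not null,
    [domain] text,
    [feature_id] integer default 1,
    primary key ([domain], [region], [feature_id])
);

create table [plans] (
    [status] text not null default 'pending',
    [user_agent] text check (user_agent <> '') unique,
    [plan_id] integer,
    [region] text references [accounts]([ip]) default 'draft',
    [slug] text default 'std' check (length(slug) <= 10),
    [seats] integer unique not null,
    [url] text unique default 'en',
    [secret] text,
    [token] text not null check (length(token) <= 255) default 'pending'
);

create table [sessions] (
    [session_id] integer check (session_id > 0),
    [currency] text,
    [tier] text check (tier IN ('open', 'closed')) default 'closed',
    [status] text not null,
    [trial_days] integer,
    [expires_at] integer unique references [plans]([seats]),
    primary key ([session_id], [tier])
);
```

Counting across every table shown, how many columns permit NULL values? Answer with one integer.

webhooks: 2 nullable (token, slug — PK (ip, seats) and explicit NOT NULL columns excluded).
accounts: 7 nullable (secret, domain, price, account_id, slug, url, currency — PK (ip) and explicit NOT NULL columns excluded).
features: 1 nullable (tier — PK (domain, region, feature_id) and explicit NOT NULL columns excluded).
plans: 6 nullable (user_agent, plan_id, region, slug, url, secret — PK none and explicit NOT NULL columns excluded).
sessions: 3 nullable (currency, trial_days, expires_at — PK (session_id, tier) and explicit NOT NULL columns excluded).
Total: 2 + 7 + 1 + 6 + 3 = 19.

19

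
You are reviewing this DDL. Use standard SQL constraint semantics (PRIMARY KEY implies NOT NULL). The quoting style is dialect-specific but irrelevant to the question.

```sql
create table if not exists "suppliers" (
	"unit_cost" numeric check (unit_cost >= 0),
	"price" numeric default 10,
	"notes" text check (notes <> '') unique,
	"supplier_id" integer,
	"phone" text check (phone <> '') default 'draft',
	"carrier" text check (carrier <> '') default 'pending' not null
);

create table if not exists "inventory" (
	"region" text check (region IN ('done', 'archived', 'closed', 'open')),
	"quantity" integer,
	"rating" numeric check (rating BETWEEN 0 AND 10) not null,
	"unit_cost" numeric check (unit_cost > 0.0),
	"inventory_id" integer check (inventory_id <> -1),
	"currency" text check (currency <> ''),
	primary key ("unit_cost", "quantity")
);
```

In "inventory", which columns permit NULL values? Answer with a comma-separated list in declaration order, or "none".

- region: CHECK does not forbid NULL (a CHECK constraint passes when its expression is NULL) → nullable.
- quantity: part of the PRIMARY KEY, which implies NOT NULL → not nullable.
- rating: declared NOT NULL → not nullable.
- unit_cost: part of the PRIMARY KEY, which implies NOT NULL → not nullable.
- inventory_id: CHECK does not forbid NULL (a CHECK constraint passes when its expression is NULL) → nullable.
- currency: CHECK does not forbid NULL (a CHECK constraint passes when its expression is NULL) → nullable.

region, inventory_id, currency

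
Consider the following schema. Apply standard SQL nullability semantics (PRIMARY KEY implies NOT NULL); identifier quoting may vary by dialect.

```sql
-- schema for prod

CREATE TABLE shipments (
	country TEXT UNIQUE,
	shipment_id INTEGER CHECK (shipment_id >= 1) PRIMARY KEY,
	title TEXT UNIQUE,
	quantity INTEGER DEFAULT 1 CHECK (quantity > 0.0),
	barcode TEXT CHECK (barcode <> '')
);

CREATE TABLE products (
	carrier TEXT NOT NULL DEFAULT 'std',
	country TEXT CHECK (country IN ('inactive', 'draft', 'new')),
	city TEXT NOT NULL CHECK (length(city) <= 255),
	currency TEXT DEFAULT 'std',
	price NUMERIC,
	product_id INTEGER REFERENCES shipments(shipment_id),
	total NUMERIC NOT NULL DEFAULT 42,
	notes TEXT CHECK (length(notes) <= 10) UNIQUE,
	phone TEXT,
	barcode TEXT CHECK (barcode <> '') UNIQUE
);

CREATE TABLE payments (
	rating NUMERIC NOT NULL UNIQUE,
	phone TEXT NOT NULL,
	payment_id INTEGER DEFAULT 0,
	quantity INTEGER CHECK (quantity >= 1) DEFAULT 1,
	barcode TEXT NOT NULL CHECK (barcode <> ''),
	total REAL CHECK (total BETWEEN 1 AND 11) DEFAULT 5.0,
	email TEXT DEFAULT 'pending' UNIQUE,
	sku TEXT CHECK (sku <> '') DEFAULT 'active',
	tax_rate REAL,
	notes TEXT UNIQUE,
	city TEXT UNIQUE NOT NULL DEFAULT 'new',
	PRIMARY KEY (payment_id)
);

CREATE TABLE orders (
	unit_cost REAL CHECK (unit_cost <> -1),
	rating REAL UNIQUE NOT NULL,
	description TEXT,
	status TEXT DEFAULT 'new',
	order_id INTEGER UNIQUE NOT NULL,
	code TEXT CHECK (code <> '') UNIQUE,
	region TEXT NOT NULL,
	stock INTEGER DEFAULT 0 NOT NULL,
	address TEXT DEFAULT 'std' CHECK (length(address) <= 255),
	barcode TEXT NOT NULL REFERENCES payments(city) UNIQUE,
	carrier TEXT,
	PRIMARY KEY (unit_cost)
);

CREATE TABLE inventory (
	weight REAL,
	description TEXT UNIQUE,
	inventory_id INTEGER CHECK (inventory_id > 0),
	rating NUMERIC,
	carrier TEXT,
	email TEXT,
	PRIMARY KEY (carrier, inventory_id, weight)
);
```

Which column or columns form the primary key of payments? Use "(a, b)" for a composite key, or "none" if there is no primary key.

payment_id is declared PRIMARY KEY as a table-level PRIMARY KEY clause.

payment_id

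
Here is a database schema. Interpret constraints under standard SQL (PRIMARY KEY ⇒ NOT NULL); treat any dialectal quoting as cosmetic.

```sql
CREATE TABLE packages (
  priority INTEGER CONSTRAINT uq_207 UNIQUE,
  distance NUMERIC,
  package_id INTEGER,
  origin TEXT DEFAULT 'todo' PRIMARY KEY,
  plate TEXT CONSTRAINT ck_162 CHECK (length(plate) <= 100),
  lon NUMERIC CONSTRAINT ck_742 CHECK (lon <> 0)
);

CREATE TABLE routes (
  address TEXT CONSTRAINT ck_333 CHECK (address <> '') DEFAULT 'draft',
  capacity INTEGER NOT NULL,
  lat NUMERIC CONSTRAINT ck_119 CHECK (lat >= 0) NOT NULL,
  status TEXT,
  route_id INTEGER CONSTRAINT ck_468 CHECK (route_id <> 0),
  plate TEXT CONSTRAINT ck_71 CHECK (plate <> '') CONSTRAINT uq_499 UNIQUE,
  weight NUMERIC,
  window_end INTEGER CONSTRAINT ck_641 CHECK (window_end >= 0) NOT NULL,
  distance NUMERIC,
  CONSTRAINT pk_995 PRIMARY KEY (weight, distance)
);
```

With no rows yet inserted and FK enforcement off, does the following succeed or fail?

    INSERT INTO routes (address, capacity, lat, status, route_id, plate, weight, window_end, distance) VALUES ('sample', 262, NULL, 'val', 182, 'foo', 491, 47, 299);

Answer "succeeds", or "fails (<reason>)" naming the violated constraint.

lat is explicitly set to NULL, but lat is declared NOT NULL.

fails (NOT NULL on lat)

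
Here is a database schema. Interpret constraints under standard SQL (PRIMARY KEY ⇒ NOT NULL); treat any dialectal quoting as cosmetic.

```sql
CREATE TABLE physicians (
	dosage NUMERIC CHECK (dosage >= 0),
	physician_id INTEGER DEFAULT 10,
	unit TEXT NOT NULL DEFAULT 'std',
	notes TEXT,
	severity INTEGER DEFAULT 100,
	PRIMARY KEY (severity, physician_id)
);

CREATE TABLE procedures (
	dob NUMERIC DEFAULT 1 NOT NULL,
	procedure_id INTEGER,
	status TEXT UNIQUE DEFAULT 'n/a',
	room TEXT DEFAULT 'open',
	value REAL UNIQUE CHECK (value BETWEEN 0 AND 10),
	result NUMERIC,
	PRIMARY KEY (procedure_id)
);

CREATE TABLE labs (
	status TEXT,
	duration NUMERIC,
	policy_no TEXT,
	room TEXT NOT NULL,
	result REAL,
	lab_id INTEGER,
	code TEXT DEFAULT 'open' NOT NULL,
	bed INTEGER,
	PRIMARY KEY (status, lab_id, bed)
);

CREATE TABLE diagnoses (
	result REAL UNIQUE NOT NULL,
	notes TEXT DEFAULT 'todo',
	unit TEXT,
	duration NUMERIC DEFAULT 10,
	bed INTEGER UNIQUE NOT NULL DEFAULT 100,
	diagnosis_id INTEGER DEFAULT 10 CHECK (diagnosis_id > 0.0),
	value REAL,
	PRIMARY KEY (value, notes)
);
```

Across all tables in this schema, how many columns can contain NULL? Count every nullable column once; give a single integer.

12

physicians: 2 nullable (dosage, notes — PK (severity, physician_id) and explicit NOT NULL columns excluded).
procedures: 4 nullable (status, room, value, result — PK (procedure_id) and explicit NOT NULL columns excluded).
labs: 3 nullable (duration, policy_no, result — PK (status, lab_id, bed) and explicit NOT NULL columns excluded).
diagnoses: 3 nullable (unit, duration, diagnosis_id — PK (value, notes) and explicit NOT NULL columns excluded).
Total: 2 + 4 + 3 + 3 = 12.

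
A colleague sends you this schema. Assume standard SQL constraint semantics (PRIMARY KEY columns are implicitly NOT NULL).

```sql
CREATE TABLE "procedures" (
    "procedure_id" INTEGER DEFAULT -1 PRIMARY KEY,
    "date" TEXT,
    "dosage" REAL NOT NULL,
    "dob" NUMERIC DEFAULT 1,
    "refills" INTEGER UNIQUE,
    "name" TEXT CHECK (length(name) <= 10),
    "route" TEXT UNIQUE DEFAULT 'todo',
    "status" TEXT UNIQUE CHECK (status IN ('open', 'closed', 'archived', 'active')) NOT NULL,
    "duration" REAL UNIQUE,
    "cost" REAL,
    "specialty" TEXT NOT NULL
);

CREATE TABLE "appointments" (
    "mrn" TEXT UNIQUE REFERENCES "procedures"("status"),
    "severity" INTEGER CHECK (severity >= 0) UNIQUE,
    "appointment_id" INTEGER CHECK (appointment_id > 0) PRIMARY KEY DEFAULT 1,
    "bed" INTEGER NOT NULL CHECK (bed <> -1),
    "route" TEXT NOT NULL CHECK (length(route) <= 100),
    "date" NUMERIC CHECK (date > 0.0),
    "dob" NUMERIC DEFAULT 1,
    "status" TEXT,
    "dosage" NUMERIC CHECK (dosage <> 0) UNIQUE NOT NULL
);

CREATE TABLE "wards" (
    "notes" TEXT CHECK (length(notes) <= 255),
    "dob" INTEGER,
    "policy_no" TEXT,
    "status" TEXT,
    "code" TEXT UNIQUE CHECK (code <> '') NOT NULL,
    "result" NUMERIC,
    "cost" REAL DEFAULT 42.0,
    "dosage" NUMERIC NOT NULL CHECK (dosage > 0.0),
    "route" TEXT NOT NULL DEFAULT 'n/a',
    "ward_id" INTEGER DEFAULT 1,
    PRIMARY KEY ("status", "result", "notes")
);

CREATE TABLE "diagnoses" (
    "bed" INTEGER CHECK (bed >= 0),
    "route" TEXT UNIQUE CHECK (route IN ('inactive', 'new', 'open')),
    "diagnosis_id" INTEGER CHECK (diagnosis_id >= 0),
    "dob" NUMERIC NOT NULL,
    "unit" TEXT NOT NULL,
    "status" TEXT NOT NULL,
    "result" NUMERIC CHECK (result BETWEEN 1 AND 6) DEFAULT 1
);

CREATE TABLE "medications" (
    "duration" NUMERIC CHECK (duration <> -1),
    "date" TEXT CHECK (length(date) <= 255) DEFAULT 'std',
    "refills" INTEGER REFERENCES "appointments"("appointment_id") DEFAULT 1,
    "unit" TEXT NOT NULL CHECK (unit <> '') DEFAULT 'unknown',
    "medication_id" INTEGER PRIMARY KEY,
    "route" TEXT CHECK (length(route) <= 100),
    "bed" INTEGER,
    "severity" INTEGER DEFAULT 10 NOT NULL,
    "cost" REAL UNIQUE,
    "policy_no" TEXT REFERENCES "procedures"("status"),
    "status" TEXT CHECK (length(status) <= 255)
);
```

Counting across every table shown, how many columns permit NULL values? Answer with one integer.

28

procedures: 7 nullable (date, dob, refills, name, route, duration, cost — PK (procedure_id) and explicit NOT NULL columns excluded).
appointments: 5 nullable (mrn, severity, date, dob, status — PK (appointment_id) and explicit NOT NULL columns excluded).
wards: 4 nullable (dob, policy_no, cost, ward_id — PK (status, result, notes) and explicit NOT NULL columns excluded).
diagnoses: 4 nullable (bed, route, diagnosis_id, result — PK none and explicit NOT NULL columns excluded).
medications: 8 nullable (duration, date, refills, route, bed, cost, policy_no, status — PK (medication_id) and explicit NOT NULL columns excluded).
Total: 7 + 5 + 4 + 4 + 8 = 28.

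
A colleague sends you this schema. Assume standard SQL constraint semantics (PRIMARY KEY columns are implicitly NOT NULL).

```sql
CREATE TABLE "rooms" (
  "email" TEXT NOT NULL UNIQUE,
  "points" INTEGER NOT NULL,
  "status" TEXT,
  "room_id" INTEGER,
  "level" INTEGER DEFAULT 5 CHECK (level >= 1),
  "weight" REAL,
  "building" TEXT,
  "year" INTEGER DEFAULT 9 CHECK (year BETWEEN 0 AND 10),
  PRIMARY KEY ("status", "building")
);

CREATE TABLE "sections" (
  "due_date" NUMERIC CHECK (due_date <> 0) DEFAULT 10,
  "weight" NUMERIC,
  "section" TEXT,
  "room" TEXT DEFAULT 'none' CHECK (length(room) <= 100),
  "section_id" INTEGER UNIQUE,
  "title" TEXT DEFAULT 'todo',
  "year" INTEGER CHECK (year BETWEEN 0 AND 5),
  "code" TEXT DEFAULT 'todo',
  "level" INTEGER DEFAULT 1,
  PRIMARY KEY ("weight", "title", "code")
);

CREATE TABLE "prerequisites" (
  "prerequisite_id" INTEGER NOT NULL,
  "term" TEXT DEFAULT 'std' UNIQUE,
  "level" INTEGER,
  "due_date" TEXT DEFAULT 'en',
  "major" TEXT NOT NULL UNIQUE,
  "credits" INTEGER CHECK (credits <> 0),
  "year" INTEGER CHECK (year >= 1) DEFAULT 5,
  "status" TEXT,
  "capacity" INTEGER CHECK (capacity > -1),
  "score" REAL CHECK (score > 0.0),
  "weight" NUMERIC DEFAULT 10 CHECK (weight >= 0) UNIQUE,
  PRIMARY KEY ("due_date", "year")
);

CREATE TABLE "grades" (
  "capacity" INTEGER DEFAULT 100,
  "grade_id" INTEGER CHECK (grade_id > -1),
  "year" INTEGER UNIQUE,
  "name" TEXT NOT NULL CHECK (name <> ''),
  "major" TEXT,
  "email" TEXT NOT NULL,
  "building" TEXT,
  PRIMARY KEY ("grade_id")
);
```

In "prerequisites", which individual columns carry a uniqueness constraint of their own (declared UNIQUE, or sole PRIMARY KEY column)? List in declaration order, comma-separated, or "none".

- prerequisite_id: no UNIQUE or single-column PK constraint.
- term: declared UNIQUE → unique.
- level: no UNIQUE or single-column PK constraint.
- due_date: part of a composite PRIMARY KEY — only the tuple is unique, not this column on its own.
- major: declared UNIQUE → unique.
- credits: no UNIQUE or single-column PK constraint.
- year: part of a composite PRIMARY KEY — only the tuple is unique, not this column on its own.
- status: no UNIQUE or single-column PK constraint.
- capacity: no UNIQUE or single-column PK constraint.
- score: no UNIQUE or single-column PK constraint.
- weight: declared UNIQUE → unique.

term, major, weight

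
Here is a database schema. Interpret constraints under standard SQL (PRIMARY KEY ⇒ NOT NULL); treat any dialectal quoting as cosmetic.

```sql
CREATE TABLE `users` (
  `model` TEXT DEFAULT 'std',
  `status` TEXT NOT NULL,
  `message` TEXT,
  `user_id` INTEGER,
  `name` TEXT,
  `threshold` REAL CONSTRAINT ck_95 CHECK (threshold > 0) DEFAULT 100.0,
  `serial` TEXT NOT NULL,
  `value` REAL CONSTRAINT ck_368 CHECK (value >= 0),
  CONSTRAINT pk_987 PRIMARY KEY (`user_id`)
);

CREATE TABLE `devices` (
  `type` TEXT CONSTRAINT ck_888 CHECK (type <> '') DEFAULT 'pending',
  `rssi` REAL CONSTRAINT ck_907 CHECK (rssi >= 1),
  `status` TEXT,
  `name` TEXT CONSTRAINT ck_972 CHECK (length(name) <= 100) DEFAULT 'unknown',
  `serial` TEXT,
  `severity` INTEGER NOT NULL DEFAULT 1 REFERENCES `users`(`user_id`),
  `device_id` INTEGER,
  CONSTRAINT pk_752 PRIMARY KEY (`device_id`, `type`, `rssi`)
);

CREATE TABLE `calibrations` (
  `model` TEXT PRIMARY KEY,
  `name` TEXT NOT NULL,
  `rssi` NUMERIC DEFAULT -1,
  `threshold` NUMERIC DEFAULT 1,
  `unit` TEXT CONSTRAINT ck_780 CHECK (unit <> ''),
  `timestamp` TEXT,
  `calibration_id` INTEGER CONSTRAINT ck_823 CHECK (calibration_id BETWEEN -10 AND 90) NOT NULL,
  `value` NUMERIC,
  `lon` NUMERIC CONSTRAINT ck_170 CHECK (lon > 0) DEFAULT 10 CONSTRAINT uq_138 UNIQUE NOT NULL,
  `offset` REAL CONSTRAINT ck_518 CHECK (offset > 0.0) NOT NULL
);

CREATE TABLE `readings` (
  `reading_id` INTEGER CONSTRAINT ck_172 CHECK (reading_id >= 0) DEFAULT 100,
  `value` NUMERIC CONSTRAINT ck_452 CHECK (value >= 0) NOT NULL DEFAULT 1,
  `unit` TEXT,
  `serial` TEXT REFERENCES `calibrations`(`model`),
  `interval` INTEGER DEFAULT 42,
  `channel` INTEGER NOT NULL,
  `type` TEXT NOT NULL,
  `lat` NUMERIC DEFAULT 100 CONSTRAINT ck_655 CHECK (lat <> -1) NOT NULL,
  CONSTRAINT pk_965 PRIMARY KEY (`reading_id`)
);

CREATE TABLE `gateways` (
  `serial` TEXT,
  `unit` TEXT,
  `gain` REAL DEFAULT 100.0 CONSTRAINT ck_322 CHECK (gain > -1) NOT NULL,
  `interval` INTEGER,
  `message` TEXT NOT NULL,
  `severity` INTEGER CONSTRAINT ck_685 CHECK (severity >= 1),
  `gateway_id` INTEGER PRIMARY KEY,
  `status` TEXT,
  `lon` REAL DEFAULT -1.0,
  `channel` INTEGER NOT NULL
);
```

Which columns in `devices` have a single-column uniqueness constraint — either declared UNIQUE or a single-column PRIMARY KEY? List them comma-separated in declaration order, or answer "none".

none

- type: part of a composite PRIMARY KEY — only the tuple is unique, not this column on its own.
- rssi: part of a composite PRIMARY KEY — only the tuple is unique, not this column on its own.
- status: no UNIQUE or single-column PK constraint.
- name: no UNIQUE or single-column PK constraint.
- serial: no UNIQUE or single-column PK constraint.
- severity: no UNIQUE or single-column PK constraint.
- device_id: part of a composite PRIMARY KEY — only the tuple is unique, not this column on its own.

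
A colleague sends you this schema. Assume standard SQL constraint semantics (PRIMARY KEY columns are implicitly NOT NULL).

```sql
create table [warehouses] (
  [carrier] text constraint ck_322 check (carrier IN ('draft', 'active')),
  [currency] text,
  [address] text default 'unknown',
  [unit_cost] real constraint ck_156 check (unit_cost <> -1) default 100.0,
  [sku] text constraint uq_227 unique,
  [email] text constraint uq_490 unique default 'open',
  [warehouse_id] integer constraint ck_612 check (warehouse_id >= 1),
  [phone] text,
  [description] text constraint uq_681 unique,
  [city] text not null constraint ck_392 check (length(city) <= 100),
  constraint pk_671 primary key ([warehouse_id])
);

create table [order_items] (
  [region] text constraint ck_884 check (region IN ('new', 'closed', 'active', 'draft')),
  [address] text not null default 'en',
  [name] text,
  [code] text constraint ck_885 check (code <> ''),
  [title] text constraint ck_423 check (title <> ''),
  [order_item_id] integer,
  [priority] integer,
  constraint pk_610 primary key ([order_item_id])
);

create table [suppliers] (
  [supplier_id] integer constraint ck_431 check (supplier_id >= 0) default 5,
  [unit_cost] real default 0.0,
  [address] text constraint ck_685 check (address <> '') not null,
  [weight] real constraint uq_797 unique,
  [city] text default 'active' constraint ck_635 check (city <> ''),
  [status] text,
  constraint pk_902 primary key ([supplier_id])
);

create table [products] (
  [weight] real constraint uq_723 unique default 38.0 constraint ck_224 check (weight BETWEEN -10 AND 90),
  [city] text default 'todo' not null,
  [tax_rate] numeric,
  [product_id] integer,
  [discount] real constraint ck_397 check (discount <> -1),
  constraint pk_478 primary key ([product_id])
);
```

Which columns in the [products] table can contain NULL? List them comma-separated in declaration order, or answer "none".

- weight: CHECK does not forbid NULL (a CHECK constraint passes when its expression is NULL) → nullable.
- city: declared NOT NULL → not nullable.
- tax_rate: no NOT NULL constraint applies → nullable.
- product_id: part of the PRIMARY KEY, which implies NOT NULL → not nullable.
- discount: CHECK does not forbid NULL (a CHECK constraint passes when its expression is NULL) → nullable.

weight, tax_rate, discount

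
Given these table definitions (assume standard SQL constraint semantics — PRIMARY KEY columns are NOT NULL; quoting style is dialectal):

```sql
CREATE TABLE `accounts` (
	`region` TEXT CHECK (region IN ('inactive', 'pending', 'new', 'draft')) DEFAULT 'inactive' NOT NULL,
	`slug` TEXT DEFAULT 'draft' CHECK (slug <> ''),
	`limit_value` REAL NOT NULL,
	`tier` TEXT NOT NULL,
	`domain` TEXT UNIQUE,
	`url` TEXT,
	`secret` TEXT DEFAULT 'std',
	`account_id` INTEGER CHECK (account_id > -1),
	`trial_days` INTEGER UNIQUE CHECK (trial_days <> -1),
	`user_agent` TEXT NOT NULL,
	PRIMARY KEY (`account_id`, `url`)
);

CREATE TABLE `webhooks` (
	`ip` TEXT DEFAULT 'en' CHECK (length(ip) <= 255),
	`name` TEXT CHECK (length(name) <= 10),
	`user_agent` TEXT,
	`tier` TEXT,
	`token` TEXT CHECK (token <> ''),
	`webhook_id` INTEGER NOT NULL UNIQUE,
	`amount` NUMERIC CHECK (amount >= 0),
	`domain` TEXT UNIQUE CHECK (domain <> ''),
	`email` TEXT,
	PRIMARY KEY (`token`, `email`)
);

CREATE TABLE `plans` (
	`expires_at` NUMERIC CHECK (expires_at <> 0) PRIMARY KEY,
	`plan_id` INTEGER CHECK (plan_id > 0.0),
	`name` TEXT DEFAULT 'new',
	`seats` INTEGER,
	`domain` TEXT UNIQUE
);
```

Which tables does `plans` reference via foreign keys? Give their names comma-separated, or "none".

No column in plans has a REFERENCES clause.

none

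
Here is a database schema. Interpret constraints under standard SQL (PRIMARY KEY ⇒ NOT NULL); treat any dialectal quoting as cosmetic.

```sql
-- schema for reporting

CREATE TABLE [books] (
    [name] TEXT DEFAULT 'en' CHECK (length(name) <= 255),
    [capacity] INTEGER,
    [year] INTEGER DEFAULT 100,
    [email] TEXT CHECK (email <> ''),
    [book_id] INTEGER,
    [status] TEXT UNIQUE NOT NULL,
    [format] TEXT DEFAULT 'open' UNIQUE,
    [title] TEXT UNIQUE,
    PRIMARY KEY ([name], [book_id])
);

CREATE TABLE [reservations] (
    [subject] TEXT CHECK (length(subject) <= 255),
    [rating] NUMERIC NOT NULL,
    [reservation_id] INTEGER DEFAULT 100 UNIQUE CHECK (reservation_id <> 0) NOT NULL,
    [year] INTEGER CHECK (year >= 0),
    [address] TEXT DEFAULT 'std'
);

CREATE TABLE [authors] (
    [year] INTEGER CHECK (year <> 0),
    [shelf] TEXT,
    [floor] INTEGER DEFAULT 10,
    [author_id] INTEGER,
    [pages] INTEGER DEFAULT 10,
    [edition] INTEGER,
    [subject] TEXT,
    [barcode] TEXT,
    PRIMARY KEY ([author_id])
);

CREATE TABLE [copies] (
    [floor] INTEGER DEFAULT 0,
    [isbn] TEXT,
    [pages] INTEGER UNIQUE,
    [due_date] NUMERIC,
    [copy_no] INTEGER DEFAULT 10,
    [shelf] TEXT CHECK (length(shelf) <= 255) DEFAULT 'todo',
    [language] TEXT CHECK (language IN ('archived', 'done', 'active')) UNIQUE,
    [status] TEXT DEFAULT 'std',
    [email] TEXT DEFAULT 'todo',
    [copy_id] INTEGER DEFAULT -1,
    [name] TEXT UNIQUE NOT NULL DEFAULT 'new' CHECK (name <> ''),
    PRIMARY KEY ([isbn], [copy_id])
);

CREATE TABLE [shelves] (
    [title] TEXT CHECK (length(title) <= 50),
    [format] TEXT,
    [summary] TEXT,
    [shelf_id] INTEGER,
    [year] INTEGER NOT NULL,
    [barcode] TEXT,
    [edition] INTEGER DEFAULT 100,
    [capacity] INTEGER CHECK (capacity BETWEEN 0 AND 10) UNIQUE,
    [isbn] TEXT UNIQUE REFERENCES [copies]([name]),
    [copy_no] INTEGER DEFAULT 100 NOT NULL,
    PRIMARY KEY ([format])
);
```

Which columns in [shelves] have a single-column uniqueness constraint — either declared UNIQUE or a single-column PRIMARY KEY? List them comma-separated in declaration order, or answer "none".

format, capacity, isbn

- title: no UNIQUE or single-column PK constraint.
- format: single-column PRIMARY KEY → unique.
- summary: no UNIQUE or single-column PK constraint.
- shelf_id: no UNIQUE or single-column PK constraint.
- year: no UNIQUE or single-column PK constraint.
- barcode: no UNIQUE or single-column PK constraint.
- edition: no UNIQUE or single-column PK constraint.
- capacity: declared UNIQUE → unique.
- isbn: declared UNIQUE → unique.
- copy_no: no UNIQUE or single-column PK constraint.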